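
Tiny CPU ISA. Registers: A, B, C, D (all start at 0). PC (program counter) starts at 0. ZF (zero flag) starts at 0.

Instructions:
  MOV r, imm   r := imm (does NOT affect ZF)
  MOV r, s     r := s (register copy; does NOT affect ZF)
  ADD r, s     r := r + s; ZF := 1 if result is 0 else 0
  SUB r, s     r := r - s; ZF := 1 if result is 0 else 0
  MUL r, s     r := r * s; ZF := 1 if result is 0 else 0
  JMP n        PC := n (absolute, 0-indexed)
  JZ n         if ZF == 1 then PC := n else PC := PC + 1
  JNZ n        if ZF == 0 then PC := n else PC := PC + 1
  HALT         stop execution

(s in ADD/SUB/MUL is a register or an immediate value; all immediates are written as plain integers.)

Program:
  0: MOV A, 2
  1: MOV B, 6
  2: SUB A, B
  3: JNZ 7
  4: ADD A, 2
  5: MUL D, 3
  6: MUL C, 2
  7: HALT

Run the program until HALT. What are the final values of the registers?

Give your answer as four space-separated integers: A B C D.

Step 1: PC=0 exec 'MOV A, 2'. After: A=2 B=0 C=0 D=0 ZF=0 PC=1
Step 2: PC=1 exec 'MOV B, 6'. After: A=2 B=6 C=0 D=0 ZF=0 PC=2
Step 3: PC=2 exec 'SUB A, B'. After: A=-4 B=6 C=0 D=0 ZF=0 PC=3
Step 4: PC=3 exec 'JNZ 7'. After: A=-4 B=6 C=0 D=0 ZF=0 PC=7
Step 5: PC=7 exec 'HALT'. After: A=-4 B=6 C=0 D=0 ZF=0 PC=7 HALTED

Answer: -4 6 0 0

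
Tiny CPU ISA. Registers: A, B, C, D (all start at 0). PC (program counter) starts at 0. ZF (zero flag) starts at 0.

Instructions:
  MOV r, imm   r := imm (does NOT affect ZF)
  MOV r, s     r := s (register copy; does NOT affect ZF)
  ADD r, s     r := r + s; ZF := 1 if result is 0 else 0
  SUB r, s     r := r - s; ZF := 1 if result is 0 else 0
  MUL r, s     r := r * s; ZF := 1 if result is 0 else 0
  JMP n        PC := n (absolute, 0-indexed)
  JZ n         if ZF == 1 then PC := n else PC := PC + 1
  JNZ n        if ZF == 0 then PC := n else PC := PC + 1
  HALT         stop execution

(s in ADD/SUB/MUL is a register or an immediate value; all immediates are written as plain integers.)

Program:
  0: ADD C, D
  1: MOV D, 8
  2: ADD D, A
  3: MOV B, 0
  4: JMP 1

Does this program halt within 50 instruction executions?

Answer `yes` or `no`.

Answer: no

Derivation:
Step 1: PC=0 exec 'ADD C, D'. After: A=0 B=0 C=0 D=0 ZF=1 PC=1
Step 2: PC=1 exec 'MOV D, 8'. After: A=0 B=0 C=0 D=8 ZF=1 PC=2
Step 3: PC=2 exec 'ADD D, A'. After: A=0 B=0 C=0 D=8 ZF=0 PC=3
Step 4: PC=3 exec 'MOV B, 0'. After: A=0 B=0 C=0 D=8 ZF=0 PC=4
Step 5: PC=4 exec 'JMP 1'. After: A=0 B=0 C=0 D=8 ZF=0 PC=1
Step 6: PC=1 exec 'MOV D, 8'. After: A=0 B=0 C=0 D=8 ZF=0 PC=2
Step 7: PC=2 exec 'ADD D, A'. After: A=0 B=0 C=0 D=8 ZF=0 PC=3
State after step 7 equals state after step 3: the program is in a cycle of length 4 and will never halt.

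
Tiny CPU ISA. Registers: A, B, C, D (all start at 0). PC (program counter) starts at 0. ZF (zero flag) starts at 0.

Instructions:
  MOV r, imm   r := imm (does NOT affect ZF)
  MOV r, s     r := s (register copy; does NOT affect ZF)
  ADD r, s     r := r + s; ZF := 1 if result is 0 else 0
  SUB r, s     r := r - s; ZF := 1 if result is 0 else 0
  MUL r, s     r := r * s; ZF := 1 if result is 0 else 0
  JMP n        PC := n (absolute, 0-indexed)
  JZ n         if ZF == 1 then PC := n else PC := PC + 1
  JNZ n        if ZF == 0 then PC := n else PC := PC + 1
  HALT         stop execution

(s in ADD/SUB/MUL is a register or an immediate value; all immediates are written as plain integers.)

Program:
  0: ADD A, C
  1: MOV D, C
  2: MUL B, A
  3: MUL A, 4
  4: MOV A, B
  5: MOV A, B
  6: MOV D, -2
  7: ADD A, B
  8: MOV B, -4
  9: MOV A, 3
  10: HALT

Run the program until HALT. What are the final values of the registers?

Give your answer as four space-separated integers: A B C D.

Step 1: PC=0 exec 'ADD A, C'. After: A=0 B=0 C=0 D=0 ZF=1 PC=1
Step 2: PC=1 exec 'MOV D, C'. After: A=0 B=0 C=0 D=0 ZF=1 PC=2
Step 3: PC=2 exec 'MUL B, A'. After: A=0 B=0 C=0 D=0 ZF=1 PC=3
Step 4: PC=3 exec 'MUL A, 4'. After: A=0 B=0 C=0 D=0 ZF=1 PC=4
Step 5: PC=4 exec 'MOV A, B'. After: A=0 B=0 C=0 D=0 ZF=1 PC=5
Step 6: PC=5 exec 'MOV A, B'. After: A=0 B=0 C=0 D=0 ZF=1 PC=6
Step 7: PC=6 exec 'MOV D, -2'. After: A=0 B=0 C=0 D=-2 ZF=1 PC=7
Step 8: PC=7 exec 'ADD A, B'. After: A=0 B=0 C=0 D=-2 ZF=1 PC=8
Step 9: PC=8 exec 'MOV B, -4'. After: A=0 B=-4 C=0 D=-2 ZF=1 PC=9
Step 10: PC=9 exec 'MOV A, 3'. After: A=3 B=-4 C=0 D=-2 ZF=1 PC=10
Step 11: PC=10 exec 'HALT'. After: A=3 B=-4 C=0 D=-2 ZF=1 PC=10 HALTED

Answer: 3 -4 0 -2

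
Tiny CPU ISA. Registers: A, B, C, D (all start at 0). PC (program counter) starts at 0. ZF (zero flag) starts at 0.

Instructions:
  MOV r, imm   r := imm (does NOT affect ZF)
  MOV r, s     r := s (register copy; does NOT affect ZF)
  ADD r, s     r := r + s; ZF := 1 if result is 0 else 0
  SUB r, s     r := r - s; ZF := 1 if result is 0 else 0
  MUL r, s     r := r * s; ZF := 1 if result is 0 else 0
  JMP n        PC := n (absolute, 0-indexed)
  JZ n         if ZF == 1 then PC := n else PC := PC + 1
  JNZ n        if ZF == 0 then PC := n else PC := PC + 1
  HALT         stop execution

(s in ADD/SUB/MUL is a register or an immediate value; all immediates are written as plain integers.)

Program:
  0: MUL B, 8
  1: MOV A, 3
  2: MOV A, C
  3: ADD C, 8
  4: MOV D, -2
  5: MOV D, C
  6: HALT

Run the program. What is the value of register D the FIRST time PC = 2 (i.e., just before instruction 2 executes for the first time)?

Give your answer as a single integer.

Step 1: PC=0 exec 'MUL B, 8'. After: A=0 B=0 C=0 D=0 ZF=1 PC=1
Step 2: PC=1 exec 'MOV A, 3'. After: A=3 B=0 C=0 D=0 ZF=1 PC=2
First time PC=2: D=0

0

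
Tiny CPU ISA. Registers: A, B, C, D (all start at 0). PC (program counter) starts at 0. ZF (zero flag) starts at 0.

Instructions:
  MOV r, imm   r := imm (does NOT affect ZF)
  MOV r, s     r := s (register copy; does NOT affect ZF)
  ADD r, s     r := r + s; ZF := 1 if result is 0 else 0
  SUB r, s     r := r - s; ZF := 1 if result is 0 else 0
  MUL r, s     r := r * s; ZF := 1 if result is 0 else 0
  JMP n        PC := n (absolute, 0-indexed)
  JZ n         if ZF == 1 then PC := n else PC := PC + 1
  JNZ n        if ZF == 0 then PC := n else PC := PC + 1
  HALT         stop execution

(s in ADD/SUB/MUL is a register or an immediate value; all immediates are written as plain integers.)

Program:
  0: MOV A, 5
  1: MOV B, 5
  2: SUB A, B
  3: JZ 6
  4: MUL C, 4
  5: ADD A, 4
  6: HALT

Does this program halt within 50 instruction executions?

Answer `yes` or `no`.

Step 1: PC=0 exec 'MOV A, 5'. After: A=5 B=0 C=0 D=0 ZF=0 PC=1
Step 2: PC=1 exec 'MOV B, 5'. After: A=5 B=5 C=0 D=0 ZF=0 PC=2
Step 3: PC=2 exec 'SUB A, B'. After: A=0 B=5 C=0 D=0 ZF=1 PC=3
Step 4: PC=3 exec 'JZ 6'. After: A=0 B=5 C=0 D=0 ZF=1 PC=6
Step 5: PC=6 exec 'HALT'. After: A=0 B=5 C=0 D=0 ZF=1 PC=6 HALTED

Answer: yes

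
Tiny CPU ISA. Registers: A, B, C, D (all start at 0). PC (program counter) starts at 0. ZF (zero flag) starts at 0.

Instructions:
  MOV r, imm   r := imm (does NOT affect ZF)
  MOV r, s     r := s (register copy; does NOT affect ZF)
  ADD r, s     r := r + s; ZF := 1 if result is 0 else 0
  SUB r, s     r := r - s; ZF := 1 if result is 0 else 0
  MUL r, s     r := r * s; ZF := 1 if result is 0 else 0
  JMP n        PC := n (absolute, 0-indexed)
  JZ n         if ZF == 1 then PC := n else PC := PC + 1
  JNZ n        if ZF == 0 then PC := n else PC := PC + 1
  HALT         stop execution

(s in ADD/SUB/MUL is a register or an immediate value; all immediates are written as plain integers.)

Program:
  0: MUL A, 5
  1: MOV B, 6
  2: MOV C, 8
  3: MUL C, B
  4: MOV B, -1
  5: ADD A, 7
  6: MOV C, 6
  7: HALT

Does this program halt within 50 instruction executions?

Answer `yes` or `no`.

Answer: yes

Derivation:
Step 1: PC=0 exec 'MUL A, 5'. After: A=0 B=0 C=0 D=0 ZF=1 PC=1
Step 2: PC=1 exec 'MOV B, 6'. After: A=0 B=6 C=0 D=0 ZF=1 PC=2
Step 3: PC=2 exec 'MOV C, 8'. After: A=0 B=6 C=8 D=0 ZF=1 PC=3
Step 4: PC=3 exec 'MUL C, B'. After: A=0 B=6 C=48 D=0 ZF=0 PC=4
Step 5: PC=4 exec 'MOV B, -1'. After: A=0 B=-1 C=48 D=0 ZF=0 PC=5
Step 6: PC=5 exec 'ADD A, 7'. After: A=7 B=-1 C=48 D=0 ZF=0 PC=6
Step 7: PC=6 exec 'MOV C, 6'. After: A=7 B=-1 C=6 D=0 ZF=0 PC=7
Step 8: PC=7 exec 'HALT'. After: A=7 B=-1 C=6 D=0 ZF=0 PC=7 HALTED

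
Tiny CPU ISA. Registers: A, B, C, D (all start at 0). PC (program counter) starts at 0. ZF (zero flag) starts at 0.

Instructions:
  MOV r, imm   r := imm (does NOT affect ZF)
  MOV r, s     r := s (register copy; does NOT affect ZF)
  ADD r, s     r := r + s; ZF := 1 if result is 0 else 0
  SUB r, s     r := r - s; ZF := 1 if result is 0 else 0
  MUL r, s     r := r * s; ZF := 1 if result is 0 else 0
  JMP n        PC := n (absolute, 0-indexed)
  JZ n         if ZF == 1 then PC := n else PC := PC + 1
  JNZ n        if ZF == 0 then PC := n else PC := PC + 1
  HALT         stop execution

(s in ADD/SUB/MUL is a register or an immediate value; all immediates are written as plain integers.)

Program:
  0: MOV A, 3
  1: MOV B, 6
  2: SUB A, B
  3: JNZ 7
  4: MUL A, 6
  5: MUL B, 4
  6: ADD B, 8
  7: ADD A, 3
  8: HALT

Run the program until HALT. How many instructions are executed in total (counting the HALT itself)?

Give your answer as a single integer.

Answer: 6

Derivation:
Step 1: PC=0 exec 'MOV A, 3'. After: A=3 B=0 C=0 D=0 ZF=0 PC=1
Step 2: PC=1 exec 'MOV B, 6'. After: A=3 B=6 C=0 D=0 ZF=0 PC=2
Step 3: PC=2 exec 'SUB A, B'. After: A=-3 B=6 C=0 D=0 ZF=0 PC=3
Step 4: PC=3 exec 'JNZ 7'. After: A=-3 B=6 C=0 D=0 ZF=0 PC=7
Step 5: PC=7 exec 'ADD A, 3'. After: A=0 B=6 C=0 D=0 ZF=1 PC=8
Step 6: PC=8 exec 'HALT'. After: A=0 B=6 C=0 D=0 ZF=1 PC=8 HALTED
Total instructions executed: 6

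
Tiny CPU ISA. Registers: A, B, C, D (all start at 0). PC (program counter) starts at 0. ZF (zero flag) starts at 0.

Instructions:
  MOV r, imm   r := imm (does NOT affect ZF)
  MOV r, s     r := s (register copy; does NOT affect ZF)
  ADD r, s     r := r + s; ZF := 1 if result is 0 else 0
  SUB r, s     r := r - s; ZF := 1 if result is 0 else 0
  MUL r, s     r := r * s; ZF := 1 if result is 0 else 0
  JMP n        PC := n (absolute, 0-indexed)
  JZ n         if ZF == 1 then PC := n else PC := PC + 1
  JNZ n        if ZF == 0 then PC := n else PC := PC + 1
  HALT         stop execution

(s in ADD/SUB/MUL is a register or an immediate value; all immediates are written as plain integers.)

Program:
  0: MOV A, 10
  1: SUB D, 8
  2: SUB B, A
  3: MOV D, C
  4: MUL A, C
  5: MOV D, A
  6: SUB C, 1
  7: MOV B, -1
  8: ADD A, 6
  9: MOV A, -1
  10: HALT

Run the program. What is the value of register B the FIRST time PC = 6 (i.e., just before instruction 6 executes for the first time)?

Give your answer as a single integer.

Step 1: PC=0 exec 'MOV A, 10'. After: A=10 B=0 C=0 D=0 ZF=0 PC=1
Step 2: PC=1 exec 'SUB D, 8'. After: A=10 B=0 C=0 D=-8 ZF=0 PC=2
Step 3: PC=2 exec 'SUB B, A'. After: A=10 B=-10 C=0 D=-8 ZF=0 PC=3
Step 4: PC=3 exec 'MOV D, C'. After: A=10 B=-10 C=0 D=0 ZF=0 PC=4
Step 5: PC=4 exec 'MUL A, C'. After: A=0 B=-10 C=0 D=0 ZF=1 PC=5
Step 6: PC=5 exec 'MOV D, A'. After: A=0 B=-10 C=0 D=0 ZF=1 PC=6
First time PC=6: B=-10

-10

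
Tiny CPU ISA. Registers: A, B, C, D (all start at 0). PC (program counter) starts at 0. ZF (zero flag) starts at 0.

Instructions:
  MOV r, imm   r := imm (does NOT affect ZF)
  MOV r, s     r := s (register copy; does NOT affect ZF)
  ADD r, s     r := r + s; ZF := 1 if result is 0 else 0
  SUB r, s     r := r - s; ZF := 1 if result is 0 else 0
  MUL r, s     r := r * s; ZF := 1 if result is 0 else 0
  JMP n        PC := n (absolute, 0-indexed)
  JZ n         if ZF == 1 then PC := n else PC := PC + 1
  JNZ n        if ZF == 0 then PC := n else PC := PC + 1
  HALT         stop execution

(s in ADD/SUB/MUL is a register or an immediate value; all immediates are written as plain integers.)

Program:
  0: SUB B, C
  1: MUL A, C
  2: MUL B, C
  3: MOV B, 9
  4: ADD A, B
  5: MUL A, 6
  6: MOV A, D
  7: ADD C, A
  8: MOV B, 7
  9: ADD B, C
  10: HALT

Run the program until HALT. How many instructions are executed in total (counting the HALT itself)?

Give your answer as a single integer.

Step 1: PC=0 exec 'SUB B, C'. After: A=0 B=0 C=0 D=0 ZF=1 PC=1
Step 2: PC=1 exec 'MUL A, C'. After: A=0 B=0 C=0 D=0 ZF=1 PC=2
Step 3: PC=2 exec 'MUL B, C'. After: A=0 B=0 C=0 D=0 ZF=1 PC=3
Step 4: PC=3 exec 'MOV B, 9'. After: A=0 B=9 C=0 D=0 ZF=1 PC=4
Step 5: PC=4 exec 'ADD A, B'. After: A=9 B=9 C=0 D=0 ZF=0 PC=5
Step 6: PC=5 exec 'MUL A, 6'. After: A=54 B=9 C=0 D=0 ZF=0 PC=6
Step 7: PC=6 exec 'MOV A, D'. After: A=0 B=9 C=0 D=0 ZF=0 PC=7
Step 8: PC=7 exec 'ADD C, A'. After: A=0 B=9 C=0 D=0 ZF=1 PC=8
Step 9: PC=8 exec 'MOV B, 7'. After: A=0 B=7 C=0 D=0 ZF=1 PC=9
Step 10: PC=9 exec 'ADD B, C'. After: A=0 B=7 C=0 D=0 ZF=0 PC=10
Step 11: PC=10 exec 'HALT'. After: A=0 B=7 C=0 D=0 ZF=0 PC=10 HALTED
Total instructions executed: 11

Answer: 11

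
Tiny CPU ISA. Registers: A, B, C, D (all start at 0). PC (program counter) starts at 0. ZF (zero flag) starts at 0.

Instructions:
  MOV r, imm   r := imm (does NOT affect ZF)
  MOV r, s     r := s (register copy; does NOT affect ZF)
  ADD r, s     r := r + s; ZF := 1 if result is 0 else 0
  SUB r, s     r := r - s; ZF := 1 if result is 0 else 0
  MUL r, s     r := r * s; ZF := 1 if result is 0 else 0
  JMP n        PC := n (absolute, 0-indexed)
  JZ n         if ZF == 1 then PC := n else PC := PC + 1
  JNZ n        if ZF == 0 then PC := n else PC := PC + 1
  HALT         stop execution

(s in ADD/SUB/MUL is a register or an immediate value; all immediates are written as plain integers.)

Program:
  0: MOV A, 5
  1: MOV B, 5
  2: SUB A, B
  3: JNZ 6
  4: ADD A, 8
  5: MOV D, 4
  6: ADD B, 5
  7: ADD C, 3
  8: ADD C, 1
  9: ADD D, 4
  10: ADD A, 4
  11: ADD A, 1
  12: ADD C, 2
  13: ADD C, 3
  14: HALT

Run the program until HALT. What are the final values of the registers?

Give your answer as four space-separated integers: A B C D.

Answer: 13 10 9 8

Derivation:
Step 1: PC=0 exec 'MOV A, 5'. After: A=5 B=0 C=0 D=0 ZF=0 PC=1
Step 2: PC=1 exec 'MOV B, 5'. After: A=5 B=5 C=0 D=0 ZF=0 PC=2
Step 3: PC=2 exec 'SUB A, B'. After: A=0 B=5 C=0 D=0 ZF=1 PC=3
Step 4: PC=3 exec 'JNZ 6'. After: A=0 B=5 C=0 D=0 ZF=1 PC=4
Step 5: PC=4 exec 'ADD A, 8'. After: A=8 B=5 C=0 D=0 ZF=0 PC=5
Step 6: PC=5 exec 'MOV D, 4'. After: A=8 B=5 C=0 D=4 ZF=0 PC=6
Step 7: PC=6 exec 'ADD B, 5'. After: A=8 B=10 C=0 D=4 ZF=0 PC=7
Step 8: PC=7 exec 'ADD C, 3'. After: A=8 B=10 C=3 D=4 ZF=0 PC=8
Step 9: PC=8 exec 'ADD C, 1'. After: A=8 B=10 C=4 D=4 ZF=0 PC=9
Step 10: PC=9 exec 'ADD D, 4'. After: A=8 B=10 C=4 D=8 ZF=0 PC=10
Step 11: PC=10 exec 'ADD A, 4'. After: A=12 B=10 C=4 D=8 ZF=0 PC=11
Step 12: PC=11 exec 'ADD A, 1'. After: A=13 B=10 C=4 D=8 ZF=0 PC=12
Step 13: PC=12 exec 'ADD C, 2'. After: A=13 B=10 C=6 D=8 ZF=0 PC=13
Step 14: PC=13 exec 'ADD C, 3'. After: A=13 B=10 C=9 D=8 ZF=0 PC=14
Step 15: PC=14 exec 'HALT'. After: A=13 B=10 C=9 D=8 ZF=0 PC=14 HALTED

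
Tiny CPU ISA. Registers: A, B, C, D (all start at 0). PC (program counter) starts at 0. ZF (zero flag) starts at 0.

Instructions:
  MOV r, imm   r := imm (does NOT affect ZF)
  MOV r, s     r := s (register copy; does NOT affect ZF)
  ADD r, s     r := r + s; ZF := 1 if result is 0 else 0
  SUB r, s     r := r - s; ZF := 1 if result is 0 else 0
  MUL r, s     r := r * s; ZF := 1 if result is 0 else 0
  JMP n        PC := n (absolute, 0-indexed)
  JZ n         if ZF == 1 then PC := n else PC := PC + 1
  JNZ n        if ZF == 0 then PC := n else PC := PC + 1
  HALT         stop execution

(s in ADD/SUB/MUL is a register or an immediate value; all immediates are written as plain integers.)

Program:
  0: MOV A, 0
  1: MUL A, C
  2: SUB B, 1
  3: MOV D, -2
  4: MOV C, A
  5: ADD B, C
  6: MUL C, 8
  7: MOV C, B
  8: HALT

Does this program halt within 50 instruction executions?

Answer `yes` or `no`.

Answer: yes

Derivation:
Step 1: PC=0 exec 'MOV A, 0'. After: A=0 B=0 C=0 D=0 ZF=0 PC=1
Step 2: PC=1 exec 'MUL A, C'. After: A=0 B=0 C=0 D=0 ZF=1 PC=2
Step 3: PC=2 exec 'SUB B, 1'. After: A=0 B=-1 C=0 D=0 ZF=0 PC=3
Step 4: PC=3 exec 'MOV D, -2'. After: A=0 B=-1 C=0 D=-2 ZF=0 PC=4
Step 5: PC=4 exec 'MOV C, A'. After: A=0 B=-1 C=0 D=-2 ZF=0 PC=5
Step 6: PC=5 exec 'ADD B, C'. After: A=0 B=-1 C=0 D=-2 ZF=0 PC=6
Step 7: PC=6 exec 'MUL C, 8'. After: A=0 B=-1 C=0 D=-2 ZF=1 PC=7
Step 8: PC=7 exec 'MOV C, B'. After: A=0 B=-1 C=-1 D=-2 ZF=1 PC=8
Step 9: PC=8 exec 'HALT'. After: A=0 B=-1 C=-1 D=-2 ZF=1 PC=8 HALTED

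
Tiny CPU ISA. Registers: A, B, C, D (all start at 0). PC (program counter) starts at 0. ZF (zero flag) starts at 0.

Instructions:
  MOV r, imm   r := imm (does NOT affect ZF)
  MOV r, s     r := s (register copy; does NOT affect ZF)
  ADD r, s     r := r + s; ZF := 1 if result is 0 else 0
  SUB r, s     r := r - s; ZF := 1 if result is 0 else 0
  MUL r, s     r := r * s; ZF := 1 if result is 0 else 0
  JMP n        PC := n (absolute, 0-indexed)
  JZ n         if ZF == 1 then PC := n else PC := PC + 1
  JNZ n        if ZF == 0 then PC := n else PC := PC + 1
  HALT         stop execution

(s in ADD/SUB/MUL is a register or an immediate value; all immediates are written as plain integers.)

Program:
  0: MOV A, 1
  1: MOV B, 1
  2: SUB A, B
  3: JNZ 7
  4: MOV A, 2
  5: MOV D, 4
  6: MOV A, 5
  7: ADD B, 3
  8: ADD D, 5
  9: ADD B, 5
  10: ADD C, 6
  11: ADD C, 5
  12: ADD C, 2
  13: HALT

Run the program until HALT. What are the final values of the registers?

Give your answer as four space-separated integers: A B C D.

Answer: 5 9 13 9

Derivation:
Step 1: PC=0 exec 'MOV A, 1'. After: A=1 B=0 C=0 D=0 ZF=0 PC=1
Step 2: PC=1 exec 'MOV B, 1'. After: A=1 B=1 C=0 D=0 ZF=0 PC=2
Step 3: PC=2 exec 'SUB A, B'. After: A=0 B=1 C=0 D=0 ZF=1 PC=3
Step 4: PC=3 exec 'JNZ 7'. After: A=0 B=1 C=0 D=0 ZF=1 PC=4
Step 5: PC=4 exec 'MOV A, 2'. After: A=2 B=1 C=0 D=0 ZF=1 PC=5
Step 6: PC=5 exec 'MOV D, 4'. After: A=2 B=1 C=0 D=4 ZF=1 PC=6
Step 7: PC=6 exec 'MOV A, 5'. After: A=5 B=1 C=0 D=4 ZF=1 PC=7
Step 8: PC=7 exec 'ADD B, 3'. After: A=5 B=4 C=0 D=4 ZF=0 PC=8
Step 9: PC=8 exec 'ADD D, 5'. After: A=5 B=4 C=0 D=9 ZF=0 PC=9
Step 10: PC=9 exec 'ADD B, 5'. After: A=5 B=9 C=0 D=9 ZF=0 PC=10
Step 11: PC=10 exec 'ADD C, 6'. After: A=5 B=9 C=6 D=9 ZF=0 PC=11
Step 12: PC=11 exec 'ADD C, 5'. After: A=5 B=9 C=11 D=9 ZF=0 PC=12
Step 13: PC=12 exec 'ADD C, 2'. After: A=5 B=9 C=13 D=9 ZF=0 PC=13
Step 14: PC=13 exec 'HALT'. After: A=5 B=9 C=13 D=9 ZF=0 PC=13 HALTED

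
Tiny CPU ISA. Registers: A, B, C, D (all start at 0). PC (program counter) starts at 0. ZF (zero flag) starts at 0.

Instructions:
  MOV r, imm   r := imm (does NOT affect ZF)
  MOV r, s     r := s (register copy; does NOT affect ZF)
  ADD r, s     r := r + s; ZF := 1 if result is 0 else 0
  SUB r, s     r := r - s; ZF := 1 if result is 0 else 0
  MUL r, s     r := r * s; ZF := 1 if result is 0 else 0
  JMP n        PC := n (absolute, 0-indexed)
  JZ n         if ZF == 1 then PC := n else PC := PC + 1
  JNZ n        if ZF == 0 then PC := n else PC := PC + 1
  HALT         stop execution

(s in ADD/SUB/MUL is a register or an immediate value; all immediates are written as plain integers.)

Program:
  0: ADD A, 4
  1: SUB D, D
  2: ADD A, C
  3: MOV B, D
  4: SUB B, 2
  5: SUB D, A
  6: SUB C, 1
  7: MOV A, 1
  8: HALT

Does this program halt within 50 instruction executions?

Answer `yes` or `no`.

Answer: yes

Derivation:
Step 1: PC=0 exec 'ADD A, 4'. After: A=4 B=0 C=0 D=0 ZF=0 PC=1
Step 2: PC=1 exec 'SUB D, D'. After: A=4 B=0 C=0 D=0 ZF=1 PC=2
Step 3: PC=2 exec 'ADD A, C'. After: A=4 B=0 C=0 D=0 ZF=0 PC=3
Step 4: PC=3 exec 'MOV B, D'. After: A=4 B=0 C=0 D=0 ZF=0 PC=4
Step 5: PC=4 exec 'SUB B, 2'. After: A=4 B=-2 C=0 D=0 ZF=0 PC=5
Step 6: PC=5 exec 'SUB D, A'. After: A=4 B=-2 C=0 D=-4 ZF=0 PC=6
Step 7: PC=6 exec 'SUB C, 1'. After: A=4 B=-2 C=-1 D=-4 ZF=0 PC=7
Step 8: PC=7 exec 'MOV A, 1'. After: A=1 B=-2 C=-1 D=-4 ZF=0 PC=8
Step 9: PC=8 exec 'HALT'. After: A=1 B=-2 C=-1 D=-4 ZF=0 PC=8 HALTED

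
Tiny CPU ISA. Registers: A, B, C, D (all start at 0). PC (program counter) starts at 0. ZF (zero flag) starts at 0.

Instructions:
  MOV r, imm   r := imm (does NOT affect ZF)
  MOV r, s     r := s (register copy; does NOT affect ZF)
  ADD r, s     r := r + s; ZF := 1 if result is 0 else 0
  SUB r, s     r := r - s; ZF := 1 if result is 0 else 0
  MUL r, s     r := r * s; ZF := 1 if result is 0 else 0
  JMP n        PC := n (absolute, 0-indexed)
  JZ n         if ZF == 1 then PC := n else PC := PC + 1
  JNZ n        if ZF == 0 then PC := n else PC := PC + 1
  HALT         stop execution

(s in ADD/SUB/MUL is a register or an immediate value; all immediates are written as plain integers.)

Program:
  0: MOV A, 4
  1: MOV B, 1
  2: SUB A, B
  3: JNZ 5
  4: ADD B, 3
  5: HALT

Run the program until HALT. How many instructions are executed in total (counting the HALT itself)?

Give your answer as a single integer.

Step 1: PC=0 exec 'MOV A, 4'. After: A=4 B=0 C=0 D=0 ZF=0 PC=1
Step 2: PC=1 exec 'MOV B, 1'. After: A=4 B=1 C=0 D=0 ZF=0 PC=2
Step 3: PC=2 exec 'SUB A, B'. After: A=3 B=1 C=0 D=0 ZF=0 PC=3
Step 4: PC=3 exec 'JNZ 5'. After: A=3 B=1 C=0 D=0 ZF=0 PC=5
Step 5: PC=5 exec 'HALT'. After: A=3 B=1 C=0 D=0 ZF=0 PC=5 HALTED
Total instructions executed: 5

Answer: 5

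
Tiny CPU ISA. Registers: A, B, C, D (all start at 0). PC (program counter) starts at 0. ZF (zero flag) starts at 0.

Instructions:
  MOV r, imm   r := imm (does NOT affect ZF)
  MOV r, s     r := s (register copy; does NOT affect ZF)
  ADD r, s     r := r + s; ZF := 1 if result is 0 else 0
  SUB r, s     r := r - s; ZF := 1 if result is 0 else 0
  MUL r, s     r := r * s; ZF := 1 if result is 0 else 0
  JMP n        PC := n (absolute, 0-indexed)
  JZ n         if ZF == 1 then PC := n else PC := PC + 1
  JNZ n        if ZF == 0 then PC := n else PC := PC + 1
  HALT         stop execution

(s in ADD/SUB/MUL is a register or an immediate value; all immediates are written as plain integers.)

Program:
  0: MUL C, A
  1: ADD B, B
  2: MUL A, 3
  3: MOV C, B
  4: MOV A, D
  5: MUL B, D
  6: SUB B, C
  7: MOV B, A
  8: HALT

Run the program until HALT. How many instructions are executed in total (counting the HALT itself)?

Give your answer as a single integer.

Answer: 9

Derivation:
Step 1: PC=0 exec 'MUL C, A'. After: A=0 B=0 C=0 D=0 ZF=1 PC=1
Step 2: PC=1 exec 'ADD B, B'. After: A=0 B=0 C=0 D=0 ZF=1 PC=2
Step 3: PC=2 exec 'MUL A, 3'. After: A=0 B=0 C=0 D=0 ZF=1 PC=3
Step 4: PC=3 exec 'MOV C, B'. After: A=0 B=0 C=0 D=0 ZF=1 PC=4
Step 5: PC=4 exec 'MOV A, D'. After: A=0 B=0 C=0 D=0 ZF=1 PC=5
Step 6: PC=5 exec 'MUL B, D'. After: A=0 B=0 C=0 D=0 ZF=1 PC=6
Step 7: PC=6 exec 'SUB B, C'. After: A=0 B=0 C=0 D=0 ZF=1 PC=7
Step 8: PC=7 exec 'MOV B, A'. After: A=0 B=0 C=0 D=0 ZF=1 PC=8
Step 9: PC=8 exec 'HALT'. After: A=0 B=0 C=0 D=0 ZF=1 PC=8 HALTED
Total instructions executed: 9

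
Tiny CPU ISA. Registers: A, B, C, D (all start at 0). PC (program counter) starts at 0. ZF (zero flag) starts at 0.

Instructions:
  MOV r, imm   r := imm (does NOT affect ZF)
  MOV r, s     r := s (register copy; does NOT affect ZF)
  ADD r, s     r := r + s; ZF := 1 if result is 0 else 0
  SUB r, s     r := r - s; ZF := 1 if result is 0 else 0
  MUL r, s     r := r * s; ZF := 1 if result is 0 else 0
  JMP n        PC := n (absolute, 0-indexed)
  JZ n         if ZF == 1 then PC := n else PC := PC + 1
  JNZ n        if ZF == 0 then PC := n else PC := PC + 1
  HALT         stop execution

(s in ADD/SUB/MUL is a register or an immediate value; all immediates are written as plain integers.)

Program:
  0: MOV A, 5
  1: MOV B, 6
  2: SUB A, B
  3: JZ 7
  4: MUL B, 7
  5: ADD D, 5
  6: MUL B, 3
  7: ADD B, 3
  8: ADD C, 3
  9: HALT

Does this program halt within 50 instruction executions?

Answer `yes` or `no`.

Step 1: PC=0 exec 'MOV A, 5'. After: A=5 B=0 C=0 D=0 ZF=0 PC=1
Step 2: PC=1 exec 'MOV B, 6'. After: A=5 B=6 C=0 D=0 ZF=0 PC=2
Step 3: PC=2 exec 'SUB A, B'. After: A=-1 B=6 C=0 D=0 ZF=0 PC=3
Step 4: PC=3 exec 'JZ 7'. After: A=-1 B=6 C=0 D=0 ZF=0 PC=4
Step 5: PC=4 exec 'MUL B, 7'. After: A=-1 B=42 C=0 D=0 ZF=0 PC=5
Step 6: PC=5 exec 'ADD D, 5'. After: A=-1 B=42 C=0 D=5 ZF=0 PC=6
Step 7: PC=6 exec 'MUL B, 3'. After: A=-1 B=126 C=0 D=5 ZF=0 PC=7
Step 8: PC=7 exec 'ADD B, 3'. After: A=-1 B=129 C=0 D=5 ZF=0 PC=8
Step 9: PC=8 exec 'ADD C, 3'. After: A=-1 B=129 C=3 D=5 ZF=0 PC=9
Step 10: PC=9 exec 'HALT'. After: A=-1 B=129 C=3 D=5 ZF=0 PC=9 HALTED

Answer: yes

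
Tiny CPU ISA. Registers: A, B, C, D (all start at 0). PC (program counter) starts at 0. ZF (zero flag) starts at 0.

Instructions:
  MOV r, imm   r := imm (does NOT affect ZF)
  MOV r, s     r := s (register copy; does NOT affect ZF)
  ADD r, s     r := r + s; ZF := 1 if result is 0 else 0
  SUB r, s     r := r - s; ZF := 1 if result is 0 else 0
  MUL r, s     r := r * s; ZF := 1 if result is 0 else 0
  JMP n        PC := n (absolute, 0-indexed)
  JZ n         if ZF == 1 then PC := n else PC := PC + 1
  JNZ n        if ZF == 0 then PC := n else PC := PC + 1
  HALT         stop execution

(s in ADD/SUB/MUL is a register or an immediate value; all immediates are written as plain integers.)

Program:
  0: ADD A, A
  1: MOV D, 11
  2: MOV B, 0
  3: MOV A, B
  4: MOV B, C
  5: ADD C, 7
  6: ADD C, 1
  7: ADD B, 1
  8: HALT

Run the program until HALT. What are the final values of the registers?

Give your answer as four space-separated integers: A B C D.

Step 1: PC=0 exec 'ADD A, A'. After: A=0 B=0 C=0 D=0 ZF=1 PC=1
Step 2: PC=1 exec 'MOV D, 11'. After: A=0 B=0 C=0 D=11 ZF=1 PC=2
Step 3: PC=2 exec 'MOV B, 0'. After: A=0 B=0 C=0 D=11 ZF=1 PC=3
Step 4: PC=3 exec 'MOV A, B'. After: A=0 B=0 C=0 D=11 ZF=1 PC=4
Step 5: PC=4 exec 'MOV B, C'. After: A=0 B=0 C=0 D=11 ZF=1 PC=5
Step 6: PC=5 exec 'ADD C, 7'. After: A=0 B=0 C=7 D=11 ZF=0 PC=6
Step 7: PC=6 exec 'ADD C, 1'. After: A=0 B=0 C=8 D=11 ZF=0 PC=7
Step 8: PC=7 exec 'ADD B, 1'. After: A=0 B=1 C=8 D=11 ZF=0 PC=8
Step 9: PC=8 exec 'HALT'. After: A=0 B=1 C=8 D=11 ZF=0 PC=8 HALTED

Answer: 0 1 8 11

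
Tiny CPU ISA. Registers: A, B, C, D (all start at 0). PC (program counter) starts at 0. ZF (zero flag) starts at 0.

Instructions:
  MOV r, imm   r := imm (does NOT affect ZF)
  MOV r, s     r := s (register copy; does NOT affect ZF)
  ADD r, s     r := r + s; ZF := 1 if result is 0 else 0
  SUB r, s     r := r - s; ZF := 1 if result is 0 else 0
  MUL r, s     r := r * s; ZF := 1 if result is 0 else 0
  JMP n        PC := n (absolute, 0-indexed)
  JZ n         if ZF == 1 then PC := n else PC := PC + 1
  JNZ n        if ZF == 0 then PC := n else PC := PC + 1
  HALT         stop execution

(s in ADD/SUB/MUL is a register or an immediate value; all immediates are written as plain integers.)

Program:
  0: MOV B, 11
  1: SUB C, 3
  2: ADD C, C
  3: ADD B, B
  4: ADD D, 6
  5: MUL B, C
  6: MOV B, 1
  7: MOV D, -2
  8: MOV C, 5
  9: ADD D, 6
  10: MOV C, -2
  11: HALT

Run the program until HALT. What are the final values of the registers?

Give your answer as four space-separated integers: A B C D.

Step 1: PC=0 exec 'MOV B, 11'. After: A=0 B=11 C=0 D=0 ZF=0 PC=1
Step 2: PC=1 exec 'SUB C, 3'. After: A=0 B=11 C=-3 D=0 ZF=0 PC=2
Step 3: PC=2 exec 'ADD C, C'. After: A=0 B=11 C=-6 D=0 ZF=0 PC=3
Step 4: PC=3 exec 'ADD B, B'. After: A=0 B=22 C=-6 D=0 ZF=0 PC=4
Step 5: PC=4 exec 'ADD D, 6'. After: A=0 B=22 C=-6 D=6 ZF=0 PC=5
Step 6: PC=5 exec 'MUL B, C'. After: A=0 B=-132 C=-6 D=6 ZF=0 PC=6
Step 7: PC=6 exec 'MOV B, 1'. After: A=0 B=1 C=-6 D=6 ZF=0 PC=7
Step 8: PC=7 exec 'MOV D, -2'. After: A=0 B=1 C=-6 D=-2 ZF=0 PC=8
Step 9: PC=8 exec 'MOV C, 5'. After: A=0 B=1 C=5 D=-2 ZF=0 PC=9
Step 10: PC=9 exec 'ADD D, 6'. After: A=0 B=1 C=5 D=4 ZF=0 PC=10
Step 11: PC=10 exec 'MOV C, -2'. After: A=0 B=1 C=-2 D=4 ZF=0 PC=11
Step 12: PC=11 exec 'HALT'. After: A=0 B=1 C=-2 D=4 ZF=0 PC=11 HALTED

Answer: 0 1 -2 4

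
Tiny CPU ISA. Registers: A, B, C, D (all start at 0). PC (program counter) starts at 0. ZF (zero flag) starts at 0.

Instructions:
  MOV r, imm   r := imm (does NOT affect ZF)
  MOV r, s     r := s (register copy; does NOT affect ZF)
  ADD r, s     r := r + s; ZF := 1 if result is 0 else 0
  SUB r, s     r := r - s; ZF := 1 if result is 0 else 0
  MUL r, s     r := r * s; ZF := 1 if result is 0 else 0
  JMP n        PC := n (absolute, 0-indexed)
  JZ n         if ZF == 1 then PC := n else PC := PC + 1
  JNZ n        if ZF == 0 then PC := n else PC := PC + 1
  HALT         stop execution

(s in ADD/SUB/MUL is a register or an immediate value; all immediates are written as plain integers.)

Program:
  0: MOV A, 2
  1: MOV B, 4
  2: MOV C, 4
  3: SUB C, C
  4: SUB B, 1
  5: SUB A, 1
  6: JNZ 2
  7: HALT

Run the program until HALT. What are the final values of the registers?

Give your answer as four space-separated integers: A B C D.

Answer: 0 2 0 0

Derivation:
Step 1: PC=0 exec 'MOV A, 2'. After: A=2 B=0 C=0 D=0 ZF=0 PC=1
Step 2: PC=1 exec 'MOV B, 4'. After: A=2 B=4 C=0 D=0 ZF=0 PC=2
Step 3: PC=2 exec 'MOV C, 4'. After: A=2 B=4 C=4 D=0 ZF=0 PC=3
Step 4: PC=3 exec 'SUB C, C'. After: A=2 B=4 C=0 D=0 ZF=1 PC=4
Step 5: PC=4 exec 'SUB B, 1'. After: A=2 B=3 C=0 D=0 ZF=0 PC=5
Step 6: PC=5 exec 'SUB A, 1'. After: A=1 B=3 C=0 D=0 ZF=0 PC=6
Step 7: PC=6 exec 'JNZ 2'. After: A=1 B=3 C=0 D=0 ZF=0 PC=2
Step 8: PC=2 exec 'MOV C, 4'. After: A=1 B=3 C=4 D=0 ZF=0 PC=3
Step 9: PC=3 exec 'SUB C, C'. After: A=1 B=3 C=0 D=0 ZF=1 PC=4
Step 10: PC=4 exec 'SUB B, 1'. After: A=1 B=2 C=0 D=0 ZF=0 PC=5
Step 11: PC=5 exec 'SUB A, 1'. After: A=0 B=2 C=0 D=0 ZF=1 PC=6
Step 12: PC=6 exec 'JNZ 2'. After: A=0 B=2 C=0 D=0 ZF=1 PC=7
Step 13: PC=7 exec 'HALT'. After: A=0 B=2 C=0 D=0 ZF=1 PC=7 HALTED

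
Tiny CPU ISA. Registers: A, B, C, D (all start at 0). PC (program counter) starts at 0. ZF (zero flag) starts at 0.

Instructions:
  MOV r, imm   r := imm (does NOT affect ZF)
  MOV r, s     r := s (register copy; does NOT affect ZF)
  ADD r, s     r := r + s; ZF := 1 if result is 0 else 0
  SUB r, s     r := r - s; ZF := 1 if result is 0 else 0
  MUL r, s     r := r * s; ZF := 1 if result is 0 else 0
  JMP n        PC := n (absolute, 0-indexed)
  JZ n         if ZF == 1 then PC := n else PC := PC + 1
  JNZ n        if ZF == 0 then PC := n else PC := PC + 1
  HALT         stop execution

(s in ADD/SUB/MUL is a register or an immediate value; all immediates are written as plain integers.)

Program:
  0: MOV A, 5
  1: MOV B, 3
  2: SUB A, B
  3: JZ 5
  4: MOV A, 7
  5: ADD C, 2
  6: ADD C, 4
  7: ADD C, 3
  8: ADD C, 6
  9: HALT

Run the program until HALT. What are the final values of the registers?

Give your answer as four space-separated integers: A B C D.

Answer: 7 3 15 0

Derivation:
Step 1: PC=0 exec 'MOV A, 5'. After: A=5 B=0 C=0 D=0 ZF=0 PC=1
Step 2: PC=1 exec 'MOV B, 3'. After: A=5 B=3 C=0 D=0 ZF=0 PC=2
Step 3: PC=2 exec 'SUB A, B'. After: A=2 B=3 C=0 D=0 ZF=0 PC=3
Step 4: PC=3 exec 'JZ 5'. After: A=2 B=3 C=0 D=0 ZF=0 PC=4
Step 5: PC=4 exec 'MOV A, 7'. After: A=7 B=3 C=0 D=0 ZF=0 PC=5
Step 6: PC=5 exec 'ADD C, 2'. After: A=7 B=3 C=2 D=0 ZF=0 PC=6
Step 7: PC=6 exec 'ADD C, 4'. After: A=7 B=3 C=6 D=0 ZF=0 PC=7
Step 8: PC=7 exec 'ADD C, 3'. After: A=7 B=3 C=9 D=0 ZF=0 PC=8
Step 9: PC=8 exec 'ADD C, 6'. After: A=7 B=3 C=15 D=0 ZF=0 PC=9
Step 10: PC=9 exec 'HALT'. After: A=7 B=3 C=15 D=0 ZF=0 PC=9 HALTED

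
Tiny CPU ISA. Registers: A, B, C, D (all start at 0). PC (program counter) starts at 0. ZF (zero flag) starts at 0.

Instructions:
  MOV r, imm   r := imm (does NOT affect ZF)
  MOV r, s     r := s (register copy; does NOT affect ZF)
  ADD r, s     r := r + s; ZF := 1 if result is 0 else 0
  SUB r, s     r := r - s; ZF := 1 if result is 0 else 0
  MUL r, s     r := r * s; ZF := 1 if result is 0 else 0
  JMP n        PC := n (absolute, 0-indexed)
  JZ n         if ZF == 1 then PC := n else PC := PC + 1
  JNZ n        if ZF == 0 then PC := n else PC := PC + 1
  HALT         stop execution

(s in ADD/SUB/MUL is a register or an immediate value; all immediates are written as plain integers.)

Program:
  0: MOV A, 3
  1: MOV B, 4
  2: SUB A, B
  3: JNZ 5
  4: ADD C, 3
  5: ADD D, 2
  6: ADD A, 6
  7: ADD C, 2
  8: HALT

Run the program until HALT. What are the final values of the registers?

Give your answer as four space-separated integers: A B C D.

Step 1: PC=0 exec 'MOV A, 3'. After: A=3 B=0 C=0 D=0 ZF=0 PC=1
Step 2: PC=1 exec 'MOV B, 4'. After: A=3 B=4 C=0 D=0 ZF=0 PC=2
Step 3: PC=2 exec 'SUB A, B'. After: A=-1 B=4 C=0 D=0 ZF=0 PC=3
Step 4: PC=3 exec 'JNZ 5'. After: A=-1 B=4 C=0 D=0 ZF=0 PC=5
Step 5: PC=5 exec 'ADD D, 2'. After: A=-1 B=4 C=0 D=2 ZF=0 PC=6
Step 6: PC=6 exec 'ADD A, 6'. After: A=5 B=4 C=0 D=2 ZF=0 PC=7
Step 7: PC=7 exec 'ADD C, 2'. After: A=5 B=4 C=2 D=2 ZF=0 PC=8
Step 8: PC=8 exec 'HALT'. After: A=5 B=4 C=2 D=2 ZF=0 PC=8 HALTED

Answer: 5 4 2 2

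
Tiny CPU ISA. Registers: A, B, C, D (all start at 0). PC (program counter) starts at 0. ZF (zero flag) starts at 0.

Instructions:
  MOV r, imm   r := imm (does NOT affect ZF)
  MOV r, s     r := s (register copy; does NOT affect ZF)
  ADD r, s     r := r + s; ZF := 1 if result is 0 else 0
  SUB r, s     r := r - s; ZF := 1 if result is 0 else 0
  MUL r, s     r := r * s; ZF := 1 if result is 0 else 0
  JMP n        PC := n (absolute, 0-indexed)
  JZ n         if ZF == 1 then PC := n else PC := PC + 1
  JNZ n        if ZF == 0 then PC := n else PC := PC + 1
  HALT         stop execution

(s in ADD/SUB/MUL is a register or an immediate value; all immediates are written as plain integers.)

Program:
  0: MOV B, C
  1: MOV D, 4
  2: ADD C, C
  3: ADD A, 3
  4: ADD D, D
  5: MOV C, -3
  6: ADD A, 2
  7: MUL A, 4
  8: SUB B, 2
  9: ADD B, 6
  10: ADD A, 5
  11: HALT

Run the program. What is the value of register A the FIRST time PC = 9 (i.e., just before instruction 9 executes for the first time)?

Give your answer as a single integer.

Step 1: PC=0 exec 'MOV B, C'. After: A=0 B=0 C=0 D=0 ZF=0 PC=1
Step 2: PC=1 exec 'MOV D, 4'. After: A=0 B=0 C=0 D=4 ZF=0 PC=2
Step 3: PC=2 exec 'ADD C, C'. After: A=0 B=0 C=0 D=4 ZF=1 PC=3
Step 4: PC=3 exec 'ADD A, 3'. After: A=3 B=0 C=0 D=4 ZF=0 PC=4
Step 5: PC=4 exec 'ADD D, D'. After: A=3 B=0 C=0 D=8 ZF=0 PC=5
Step 6: PC=5 exec 'MOV C, -3'. After: A=3 B=0 C=-3 D=8 ZF=0 PC=6
Step 7: PC=6 exec 'ADD A, 2'. After: A=5 B=0 C=-3 D=8 ZF=0 PC=7
Step 8: PC=7 exec 'MUL A, 4'. After: A=20 B=0 C=-3 D=8 ZF=0 PC=8
Step 9: PC=8 exec 'SUB B, 2'. After: A=20 B=-2 C=-3 D=8 ZF=0 PC=9
First time PC=9: A=20

20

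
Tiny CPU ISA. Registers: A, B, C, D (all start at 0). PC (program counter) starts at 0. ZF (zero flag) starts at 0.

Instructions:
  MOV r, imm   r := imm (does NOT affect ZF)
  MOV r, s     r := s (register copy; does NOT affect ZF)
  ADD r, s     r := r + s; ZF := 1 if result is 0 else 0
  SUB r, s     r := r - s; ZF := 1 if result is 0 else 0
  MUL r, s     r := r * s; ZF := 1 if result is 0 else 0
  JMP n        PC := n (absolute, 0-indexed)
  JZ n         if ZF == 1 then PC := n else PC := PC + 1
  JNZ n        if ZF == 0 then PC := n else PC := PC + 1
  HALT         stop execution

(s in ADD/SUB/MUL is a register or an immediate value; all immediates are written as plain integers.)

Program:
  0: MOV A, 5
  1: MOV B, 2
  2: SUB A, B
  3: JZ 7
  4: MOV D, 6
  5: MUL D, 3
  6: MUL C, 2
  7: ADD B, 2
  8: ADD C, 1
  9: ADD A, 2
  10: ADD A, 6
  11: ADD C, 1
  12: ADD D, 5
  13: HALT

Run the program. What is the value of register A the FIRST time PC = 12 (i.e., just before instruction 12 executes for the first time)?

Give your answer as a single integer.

Step 1: PC=0 exec 'MOV A, 5'. After: A=5 B=0 C=0 D=0 ZF=0 PC=1
Step 2: PC=1 exec 'MOV B, 2'. After: A=5 B=2 C=0 D=0 ZF=0 PC=2
Step 3: PC=2 exec 'SUB A, B'. After: A=3 B=2 C=0 D=0 ZF=0 PC=3
Step 4: PC=3 exec 'JZ 7'. After: A=3 B=2 C=0 D=0 ZF=0 PC=4
Step 5: PC=4 exec 'MOV D, 6'. After: A=3 B=2 C=0 D=6 ZF=0 PC=5
Step 6: PC=5 exec 'MUL D, 3'. After: A=3 B=2 C=0 D=18 ZF=0 PC=6
Step 7: PC=6 exec 'MUL C, 2'. After: A=3 B=2 C=0 D=18 ZF=1 PC=7
Step 8: PC=7 exec 'ADD B, 2'. After: A=3 B=4 C=0 D=18 ZF=0 PC=8
Step 9: PC=8 exec 'ADD C, 1'. After: A=3 B=4 C=1 D=18 ZF=0 PC=9
Step 10: PC=9 exec 'ADD A, 2'. After: A=5 B=4 C=1 D=18 ZF=0 PC=10
Step 11: PC=10 exec 'ADD A, 6'. After: A=11 B=4 C=1 D=18 ZF=0 PC=11
Step 12: PC=11 exec 'ADD C, 1'. After: A=11 B=4 C=2 D=18 ZF=0 PC=12
First time PC=12: A=11

11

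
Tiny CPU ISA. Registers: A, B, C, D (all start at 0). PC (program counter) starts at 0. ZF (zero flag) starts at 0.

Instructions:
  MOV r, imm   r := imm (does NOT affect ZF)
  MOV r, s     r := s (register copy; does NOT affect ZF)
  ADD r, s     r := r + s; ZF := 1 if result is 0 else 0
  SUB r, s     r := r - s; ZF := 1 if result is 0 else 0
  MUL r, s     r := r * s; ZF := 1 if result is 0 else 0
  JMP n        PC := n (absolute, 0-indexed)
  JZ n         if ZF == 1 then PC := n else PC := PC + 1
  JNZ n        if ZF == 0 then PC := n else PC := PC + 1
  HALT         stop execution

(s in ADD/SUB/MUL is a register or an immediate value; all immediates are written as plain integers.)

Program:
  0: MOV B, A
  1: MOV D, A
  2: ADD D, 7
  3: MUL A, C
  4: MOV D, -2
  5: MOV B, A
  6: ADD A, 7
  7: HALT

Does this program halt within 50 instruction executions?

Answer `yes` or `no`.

Answer: yes

Derivation:
Step 1: PC=0 exec 'MOV B, A'. After: A=0 B=0 C=0 D=0 ZF=0 PC=1
Step 2: PC=1 exec 'MOV D, A'. After: A=0 B=0 C=0 D=0 ZF=0 PC=2
Step 3: PC=2 exec 'ADD D, 7'. After: A=0 B=0 C=0 D=7 ZF=0 PC=3
Step 4: PC=3 exec 'MUL A, C'. After: A=0 B=0 C=0 D=7 ZF=1 PC=4
Step 5: PC=4 exec 'MOV D, -2'. After: A=0 B=0 C=0 D=-2 ZF=1 PC=5
Step 6: PC=5 exec 'MOV B, A'. After: A=0 B=0 C=0 D=-2 ZF=1 PC=6
Step 7: PC=6 exec 'ADD A, 7'. After: A=7 B=0 C=0 D=-2 ZF=0 PC=7
Step 8: PC=7 exec 'HALT'. After: A=7 B=0 C=0 D=-2 ZF=0 PC=7 HALTED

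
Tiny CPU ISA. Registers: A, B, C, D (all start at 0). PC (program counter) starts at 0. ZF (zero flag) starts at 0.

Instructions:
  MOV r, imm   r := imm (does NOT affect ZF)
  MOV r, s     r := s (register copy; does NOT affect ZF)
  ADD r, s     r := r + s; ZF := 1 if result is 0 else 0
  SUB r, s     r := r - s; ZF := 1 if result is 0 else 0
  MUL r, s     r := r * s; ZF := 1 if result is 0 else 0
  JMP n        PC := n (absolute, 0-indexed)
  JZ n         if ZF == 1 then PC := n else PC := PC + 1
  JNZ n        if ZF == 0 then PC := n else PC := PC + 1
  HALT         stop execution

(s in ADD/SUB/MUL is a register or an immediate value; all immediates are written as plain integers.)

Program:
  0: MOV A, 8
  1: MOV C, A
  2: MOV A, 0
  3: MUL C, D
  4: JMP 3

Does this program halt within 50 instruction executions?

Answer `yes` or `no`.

Step 1: PC=0 exec 'MOV A, 8'. After: A=8 B=0 C=0 D=0 ZF=0 PC=1
Step 2: PC=1 exec 'MOV C, A'. After: A=8 B=0 C=8 D=0 ZF=0 PC=2
Step 3: PC=2 exec 'MOV A, 0'. After: A=0 B=0 C=8 D=0 ZF=0 PC=3
Step 4: PC=3 exec 'MUL C, D'. After: A=0 B=0 C=0 D=0 ZF=1 PC=4
Step 5: PC=4 exec 'JMP 3'. After: A=0 B=0 C=0 D=0 ZF=1 PC=3
Step 6: PC=3 exec 'MUL C, D'. After: A=0 B=0 C=0 D=0 ZF=1 PC=4
State after step 6 equals state after step 4: the program is in a cycle of length 2 and will never halt.

Answer: no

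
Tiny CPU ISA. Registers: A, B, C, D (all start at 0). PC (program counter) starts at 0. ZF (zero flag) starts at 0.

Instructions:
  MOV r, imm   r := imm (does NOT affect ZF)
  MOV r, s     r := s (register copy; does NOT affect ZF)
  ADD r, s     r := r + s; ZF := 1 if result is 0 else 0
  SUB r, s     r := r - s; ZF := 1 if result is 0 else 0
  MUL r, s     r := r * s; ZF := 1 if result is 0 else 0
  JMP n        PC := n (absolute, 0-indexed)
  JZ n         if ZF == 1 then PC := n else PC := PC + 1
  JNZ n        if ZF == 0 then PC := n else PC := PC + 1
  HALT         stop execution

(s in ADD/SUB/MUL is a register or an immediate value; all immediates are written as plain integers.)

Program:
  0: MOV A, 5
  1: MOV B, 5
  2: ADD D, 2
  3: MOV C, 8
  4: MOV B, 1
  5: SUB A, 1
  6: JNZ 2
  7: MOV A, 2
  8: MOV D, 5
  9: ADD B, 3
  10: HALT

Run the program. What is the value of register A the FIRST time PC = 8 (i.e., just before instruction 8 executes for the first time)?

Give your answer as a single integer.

Step 1: PC=0 exec 'MOV A, 5'. After: A=5 B=0 C=0 D=0 ZF=0 PC=1
Step 2: PC=1 exec 'MOV B, 5'. After: A=5 B=5 C=0 D=0 ZF=0 PC=2
Step 3: PC=2 exec 'ADD D, 2'. After: A=5 B=5 C=0 D=2 ZF=0 PC=3
Step 4: PC=3 exec 'MOV C, 8'. After: A=5 B=5 C=8 D=2 ZF=0 PC=4
Step 5: PC=4 exec 'MOV B, 1'. After: A=5 B=1 C=8 D=2 ZF=0 PC=5
Step 6: PC=5 exec 'SUB A, 1'. After: A=4 B=1 C=8 D=2 ZF=0 PC=6
Step 7: PC=6 exec 'JNZ 2'. After: A=4 B=1 C=8 D=2 ZF=0 PC=2
Step 8: PC=2 exec 'ADD D, 2'. After: A=4 B=1 C=8 D=4 ZF=0 PC=3
Step 9: PC=3 exec 'MOV C, 8'. After: A=4 B=1 C=8 D=4 ZF=0 PC=4
Step 10: PC=4 exec 'MOV B, 1'. After: A=4 B=1 C=8 D=4 ZF=0 PC=5
Step 11: PC=5 exec 'SUB A, 1'. After: A=3 B=1 C=8 D=4 ZF=0 PC=6
Step 12: PC=6 exec 'JNZ 2'. After: A=3 B=1 C=8 D=4 ZF=0 PC=2
Step 13: PC=2 exec 'ADD D, 2'. After: A=3 B=1 C=8 D=6 ZF=0 PC=3
Step 14: PC=3 exec 'MOV C, 8'. After: A=3 B=1 C=8 D=6 ZF=0 PC=4
Step 15: PC=4 exec 'MOV B, 1'. After: A=3 B=1 C=8 D=6 ZF=0 PC=5
Step 16: PC=5 exec 'SUB A, 1'. After: A=2 B=1 C=8 D=6 ZF=0 PC=6
Step 17: PC=6 exec 'JNZ 2'. After: A=2 B=1 C=8 D=6 ZF=0 PC=2
Step 18: PC=2 exec 'ADD D, 2'. After: A=2 B=1 C=8 D=8 ZF=0 PC=3
Step 19: PC=3 exec 'MOV C, 8'. After: A=2 B=1 C=8 D=8 ZF=0 PC=4
Step 20: PC=4 exec 'MOV B, 1'. After: A=2 B=1 C=8 D=8 ZF=0 PC=5
Step 21: PC=5 exec 'SUB A, 1'. After: A=1 B=1 C=8 D=8 ZF=0 PC=6
Step 22: PC=6 exec 'JNZ 2'. After: A=1 B=1 C=8 D=8 ZF=0 PC=2
Step 23: PC=2 exec 'ADD D, 2'. After: A=1 B=1 C=8 D=10 ZF=0 PC=3
Step 24: PC=3 exec 'MOV C, 8'. After: A=1 B=1 C=8 D=10 ZF=0 PC=4
Step 25: PC=4 exec 'MOV B, 1'. After: A=1 B=1 C=8 D=10 ZF=0 PC=5
Step 26: PC=5 exec 'SUB A, 1'. After: A=0 B=1 C=8 D=10 ZF=1 PC=6
Step 27: PC=6 exec 'JNZ 2'. After: A=0 B=1 C=8 D=10 ZF=1 PC=7
Step 28: PC=7 exec 'MOV A, 2'. After: A=2 B=1 C=8 D=10 ZF=1 PC=8
First time PC=8: A=2

2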